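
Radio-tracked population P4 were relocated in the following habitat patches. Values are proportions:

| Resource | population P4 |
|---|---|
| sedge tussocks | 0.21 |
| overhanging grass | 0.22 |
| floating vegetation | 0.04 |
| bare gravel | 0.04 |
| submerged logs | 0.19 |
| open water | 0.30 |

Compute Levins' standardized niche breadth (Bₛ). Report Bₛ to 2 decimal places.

0.70

Σpᵢ² = 0.21² + 0.22² + 0.04² + 0.04² + 0.19² + 0.30² = 0.0441 + 0.0484 + 0.0016 + 0.0016 + 0.0361 + 0.0900 = 0.2218
B = 1 / 0.2218 = 4.5086
Bₛ = (B − 1)/(n − 1) = (4.5086 − 1)/(6 − 1) = 3.5086/5 = 0.7017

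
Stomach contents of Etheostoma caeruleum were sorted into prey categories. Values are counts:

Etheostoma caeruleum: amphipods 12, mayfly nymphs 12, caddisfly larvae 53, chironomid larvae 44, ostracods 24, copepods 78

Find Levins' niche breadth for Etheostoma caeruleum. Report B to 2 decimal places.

Proportions for Etheostoma caeruleum (n=223): 12/223=0.0538, 12/223=0.0538, 53/223=0.2377, 44/223=0.1973, 24/223=0.1076, 78/223=0.3498
Σpᵢ² = 0.0538² + 0.0538² + 0.2377² + 0.1973² + 0.1076² + 0.3498² = 0.002894 + 0.002894 + 0.056501 + 0.038927 + 0.011578 + 0.122360 = 0.235154
B = 1 / 0.235154 = 4.2525

4.25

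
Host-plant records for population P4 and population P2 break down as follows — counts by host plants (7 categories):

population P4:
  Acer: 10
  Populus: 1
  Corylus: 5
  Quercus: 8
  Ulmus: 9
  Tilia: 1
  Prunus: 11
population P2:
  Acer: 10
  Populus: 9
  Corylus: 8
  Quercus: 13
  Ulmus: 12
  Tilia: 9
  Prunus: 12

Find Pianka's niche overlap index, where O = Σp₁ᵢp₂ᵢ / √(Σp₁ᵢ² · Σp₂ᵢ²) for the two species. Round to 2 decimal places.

Proportions for population P4 (n=45): 10/45=0.2222, 1/45=0.0222, 5/45=0.1111, 8/45=0.1778, 9/45=0.2000, 1/45=0.0222, 11/45=0.2444
Proportions for population P2 (n=73): 10/73=0.1370, 9/73=0.1233, 8/73=0.1096, 13/73=0.1781, 12/73=0.1644, 9/73=0.1233, 12/73=0.1644
Σ p₁ᵢp₂ᵢ = 0.030441 + 0.002737 + 0.012177 + 0.031666 + 0.032880 + 0.002737 + 0.040179 = 0.152817
Σp_1ᵢ² = 0.2222² + 0.0222² + 0.1111² + 0.1778² + 0.2000² + 0.0222² + 0.2444² = 0.049373 + 0.000493 + 0.012343 + 0.031613 + 0.040000 + 0.000493 + 0.059731 = 0.194046
Σp_2ᵢ² = 0.1370² + 0.1233² + 0.1096² + 0.1781² + 0.1644² + 0.1233² + 0.1644² = 0.018769 + 0.015203 + 0.012012 + 0.031720 + 0.027027 + 0.015203 + 0.027027 = 0.146961
O = 0.152817 / √(0.194046 × 0.146961) = 0.152817 / 0.1688703 = 0.9049

0.90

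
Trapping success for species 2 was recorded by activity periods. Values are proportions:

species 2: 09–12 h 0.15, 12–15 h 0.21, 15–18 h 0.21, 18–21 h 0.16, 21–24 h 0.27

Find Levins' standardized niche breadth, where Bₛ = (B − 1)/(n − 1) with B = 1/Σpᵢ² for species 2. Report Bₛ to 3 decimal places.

0.945

Σpᵢ² = 0.15² + 0.21² + 0.21² + 0.16² + 0.27² = 0.0225 + 0.0441 + 0.0441 + 0.0256 + 0.0729 = 0.2092
B = 1 / 0.2092 = 4.78011
Bₛ = (B − 1)/(n − 1) = (4.78011 − 1)/(5 − 1) = 3.78011/4 = 0.94503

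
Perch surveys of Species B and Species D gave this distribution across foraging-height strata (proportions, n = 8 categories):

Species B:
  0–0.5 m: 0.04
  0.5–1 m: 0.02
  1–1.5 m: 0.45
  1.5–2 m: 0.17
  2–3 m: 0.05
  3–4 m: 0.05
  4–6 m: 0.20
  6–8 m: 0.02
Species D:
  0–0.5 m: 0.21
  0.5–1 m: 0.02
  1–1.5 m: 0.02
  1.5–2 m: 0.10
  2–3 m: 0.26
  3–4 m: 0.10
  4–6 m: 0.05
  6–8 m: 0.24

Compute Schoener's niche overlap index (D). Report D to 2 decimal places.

0.35

Σ|p₁ᵢ − p₂ᵢ| = 0.17 + 0.00 + 0.43 + 0.07 + 0.21 + 0.05 + 0.15 + 0.22 = 1.30
D = 1 − ½ × 1.30 = 1 − 0.650 = 0.3500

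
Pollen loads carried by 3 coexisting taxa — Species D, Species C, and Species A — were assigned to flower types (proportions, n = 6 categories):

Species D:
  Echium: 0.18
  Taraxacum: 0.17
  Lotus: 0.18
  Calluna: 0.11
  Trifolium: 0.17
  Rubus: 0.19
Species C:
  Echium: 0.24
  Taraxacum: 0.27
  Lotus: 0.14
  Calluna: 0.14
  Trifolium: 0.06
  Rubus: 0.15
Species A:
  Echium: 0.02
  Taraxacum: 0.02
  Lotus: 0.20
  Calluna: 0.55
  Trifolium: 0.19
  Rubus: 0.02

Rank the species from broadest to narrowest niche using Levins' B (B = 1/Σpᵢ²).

Σp_Dᵢ² = 0.18² + 0.17² + 0.18² + 0.11² + 0.17² + 0.19² = 0.0324 + 0.0289 + 0.0324 + 0.0121 + 0.0289 + 0.0361 = 0.1708
B_D = 1 / 0.1708 = 5.8548
Σp_Cᵢ² = 0.24² + 0.27² + 0.14² + 0.14² + 0.06² + 0.15² = 0.0576 + 0.0729 + 0.0196 + 0.0196 + 0.0036 + 0.0225 = 0.1958
B_C = 1 / 0.1958 = 5.1073
Σp_Aᵢ² = 0.02² + 0.02² + 0.20² + 0.55² + 0.19² + 0.02² = 0.0004 + 0.0004 + 0.0400 + 0.3025 + 0.0361 + 0.0004 = 0.3798
B_A = 1 / 0.3798 = 2.6330
Ranking by B (broadest → narrowest): Species D (5.85) > Species C (5.11) > Species A (2.63)

Species D > Species C > Species A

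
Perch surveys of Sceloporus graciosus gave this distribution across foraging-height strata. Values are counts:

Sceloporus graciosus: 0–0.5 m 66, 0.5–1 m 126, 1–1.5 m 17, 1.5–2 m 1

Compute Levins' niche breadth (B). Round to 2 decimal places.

2.15

Proportions for Sceloporus graciosus (n=210): 66/210=0.3143, 126/210=0.6000, 17/210=0.0810, 1/210=0.0048
Σpᵢ² = 0.3143² + 0.6000² + 0.0810² + 0.0048² = 0.098784 + 0.360000 + 0.006561 + 0.000023 = 0.465368
B = 1 / 0.465368 = 2.1488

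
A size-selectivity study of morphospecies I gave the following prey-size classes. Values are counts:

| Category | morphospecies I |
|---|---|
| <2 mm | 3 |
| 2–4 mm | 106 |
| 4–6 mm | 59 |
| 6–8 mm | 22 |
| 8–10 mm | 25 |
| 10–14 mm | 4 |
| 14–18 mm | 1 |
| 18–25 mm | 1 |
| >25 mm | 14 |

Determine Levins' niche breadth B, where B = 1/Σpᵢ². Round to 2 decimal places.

3.44

Proportions for morphospecies I (n=235): 3/235=0.0128, 106/235=0.4511, 59/235=0.2511, 22/235=0.0936, 25/235=0.1064, 4/235=0.0170, 1/235=0.0043, 1/235=0.0043, 14/235=0.0596
Σpᵢ² = 0.0128² + 0.4511² + 0.2511² + 0.0936² + 0.1064² + 0.0170² + 0.0043² + 0.0043² + 0.0596² = 0.000164 + 0.203491 + 0.063051 + 0.008761 + 0.011321 + 0.000289 + 0.000018 + 0.000018 + 0.003552 = 0.290665
B = 1 / 0.290665 = 3.4404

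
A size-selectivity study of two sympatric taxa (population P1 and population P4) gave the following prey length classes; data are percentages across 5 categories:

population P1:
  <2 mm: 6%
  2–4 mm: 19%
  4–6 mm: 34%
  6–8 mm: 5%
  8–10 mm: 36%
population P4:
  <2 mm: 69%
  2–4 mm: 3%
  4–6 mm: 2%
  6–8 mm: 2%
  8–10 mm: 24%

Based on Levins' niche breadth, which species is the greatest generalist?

Convert percentages to proportions (divide by 100).
Σp_P1ᵢ² = 0.06² + 0.19² + 0.34² + 0.05² + 0.36² = 0.0036 + 0.0361 + 0.1156 + 0.0025 + 0.1296 = 0.2874
B_P1 = 1 / 0.2874 = 3.4795
Σp_P4ᵢ² = 0.69² + 0.03² + 0.02² + 0.02² + 0.24² = 0.4761 + 0.0009 + 0.0004 + 0.0004 + 0.0576 = 0.5354
B_P4 = 1 / 0.5354 = 1.8678
Highest B → broadest niche (most generalist): population P1 (B = 3.48).

population P1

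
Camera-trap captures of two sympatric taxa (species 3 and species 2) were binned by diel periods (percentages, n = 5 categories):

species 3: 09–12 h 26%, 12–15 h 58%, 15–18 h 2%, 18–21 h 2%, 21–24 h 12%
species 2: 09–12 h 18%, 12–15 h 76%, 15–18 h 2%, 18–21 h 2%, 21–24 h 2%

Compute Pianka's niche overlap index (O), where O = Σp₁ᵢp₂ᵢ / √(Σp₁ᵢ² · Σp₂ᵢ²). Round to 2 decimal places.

Convert percentages to proportions (divide by 100).
Σ p₁ᵢp₂ᵢ = 0.0468 + 0.4408 + 0.0004 + 0.0004 + 0.0024 = 0.4908
Σp_1ᵢ² = 0.26² + 0.58² + 0.02² + 0.02² + 0.12² = 0.0676 + 0.3364 + 0.0004 + 0.0004 + 0.0144 = 0.4192
Σp_2ᵢ² = 0.18² + 0.76² + 0.02² + 0.02² + 0.02² = 0.0324 + 0.5776 + 0.0004 + 0.0004 + 0.0004 = 0.6112
O = 0.4908 / √(0.4192 × 0.6112) = 0.4908 / 0.50618 = 0.9696

0.97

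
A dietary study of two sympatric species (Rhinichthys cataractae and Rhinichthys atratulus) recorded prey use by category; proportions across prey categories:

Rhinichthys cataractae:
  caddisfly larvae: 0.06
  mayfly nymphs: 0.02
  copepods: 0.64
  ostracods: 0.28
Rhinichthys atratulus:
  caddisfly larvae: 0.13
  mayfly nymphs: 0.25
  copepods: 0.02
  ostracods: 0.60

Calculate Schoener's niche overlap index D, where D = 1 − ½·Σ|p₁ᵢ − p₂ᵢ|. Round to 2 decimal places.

0.38

Σ|p₁ᵢ − p₂ᵢ| = 0.07 + 0.23 + 0.62 + 0.32 = 1.24
D = 1 − ½ × 1.24 = 1 − 0.620 = 0.3800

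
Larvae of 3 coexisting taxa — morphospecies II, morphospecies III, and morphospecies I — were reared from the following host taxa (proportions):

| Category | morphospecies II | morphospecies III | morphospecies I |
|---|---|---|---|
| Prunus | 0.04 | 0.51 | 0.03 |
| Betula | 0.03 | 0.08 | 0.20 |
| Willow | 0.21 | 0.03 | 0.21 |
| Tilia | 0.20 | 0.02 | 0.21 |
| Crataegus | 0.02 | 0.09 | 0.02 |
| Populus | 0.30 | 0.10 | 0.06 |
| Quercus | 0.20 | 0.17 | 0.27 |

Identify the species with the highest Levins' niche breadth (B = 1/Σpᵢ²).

morphospecies I

Σp_IIᵢ² = 0.04² + 0.03² + 0.21² + 0.20² + 0.02² + 0.30² + 0.20² = 0.0016 + 0.0009 + 0.0441 + 0.0400 + 0.0004 + 0.0900 + 0.0400 = 0.2170
B_II = 1 / 0.2170 = 4.6083
Σp_IIIᵢ² = 0.51² + 0.08² + 0.03² + 0.02² + 0.09² + 0.10² + 0.17² = 0.2601 + 0.0064 + 0.0009 + 0.0004 + 0.0081 + 0.0100 + 0.0289 = 0.3148
B_III = 1 / 0.3148 = 3.1766
Σp_Iᵢ² = 0.03² + 0.20² + 0.21² + 0.21² + 0.02² + 0.06² + 0.27² = 0.0009 + 0.0400 + 0.0441 + 0.0441 + 0.0004 + 0.0036 + 0.0729 = 0.2060
B_I = 1 / 0.2060 = 4.8544
Highest B → broadest niche (most generalist): morphospecies I (B = 4.85).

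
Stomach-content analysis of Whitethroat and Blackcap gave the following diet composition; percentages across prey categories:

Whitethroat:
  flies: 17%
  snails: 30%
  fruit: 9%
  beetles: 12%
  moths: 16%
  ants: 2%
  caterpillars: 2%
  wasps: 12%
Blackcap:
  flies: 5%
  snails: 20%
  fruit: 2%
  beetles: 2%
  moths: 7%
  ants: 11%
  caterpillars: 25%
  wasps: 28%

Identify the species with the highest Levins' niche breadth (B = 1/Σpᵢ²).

Whitethroat

Convert percentages to proportions (divide by 100).
Σp_Whitᵢ² = 0.17² + 0.30² + 0.09² + 0.12² + 0.16² + 0.02² + 0.02² + 0.12² = 0.0289 + 0.0900 + 0.0081 + 0.0144 + 0.0256 + 0.0004 + 0.0004 + 0.0144 = 0.1822
B_Whit = 1 / 0.1822 = 5.4885
Σp_Blacᵢ² = 0.05² + 0.20² + 0.02² + 0.02² + 0.07² + 0.11² + 0.25² + 0.28² = 0.0025 + 0.0400 + 0.0004 + 0.0004 + 0.0049 + 0.0121 + 0.0625 + 0.0784 = 0.2012
B_Blac = 1 / 0.2012 = 4.9702
Highest B → broadest niche (most generalist): Whitethroat (B = 5.49).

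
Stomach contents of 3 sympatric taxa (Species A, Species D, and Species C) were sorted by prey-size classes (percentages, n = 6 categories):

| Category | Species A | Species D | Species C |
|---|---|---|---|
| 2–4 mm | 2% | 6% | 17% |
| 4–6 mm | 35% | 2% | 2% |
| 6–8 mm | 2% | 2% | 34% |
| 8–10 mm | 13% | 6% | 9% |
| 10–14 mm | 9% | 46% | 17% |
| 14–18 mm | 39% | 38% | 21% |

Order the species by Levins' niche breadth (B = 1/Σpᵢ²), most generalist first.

Convert percentages to proportions (divide by 100).
Σp_Aᵢ² = 0.02² + 0.35² + 0.02² + 0.13² + 0.09² + 0.39² = 0.0004 + 0.1225 + 0.0004 + 0.0169 + 0.0081 + 0.1521 = 0.3004
B_A = 1 / 0.3004 = 3.3289
Σp_Dᵢ² = 0.06² + 0.02² + 0.02² + 0.06² + 0.46² + 0.38² = 0.0036 + 0.0004 + 0.0004 + 0.0036 + 0.2116 + 0.1444 = 0.3640
B_D = 1 / 0.3640 = 2.7473
Σp_Cᵢ² = 0.17² + 0.02² + 0.34² + 0.09² + 0.17² + 0.21² = 0.0289 + 0.0004 + 0.1156 + 0.0081 + 0.0289 + 0.0441 = 0.2260
B_C = 1 / 0.2260 = 4.4248
Ranking by B (broadest → narrowest): Species C (4.42) > Species A (3.33) > Species D (2.75)

Species C > Species A > Species D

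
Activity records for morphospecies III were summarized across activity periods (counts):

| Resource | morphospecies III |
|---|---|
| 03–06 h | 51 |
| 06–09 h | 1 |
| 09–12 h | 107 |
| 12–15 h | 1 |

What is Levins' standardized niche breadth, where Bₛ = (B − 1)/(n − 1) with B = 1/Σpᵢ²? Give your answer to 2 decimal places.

Proportions for morphospecies III (n=160): 51/160=0.3188, 1/160=0.0063, 107/160=0.6688, 1/160=0.0063
Σpᵢ² = 0.3188² + 0.0063² + 0.6688² + 0.0063² = 0.101633 + 0.000040 + 0.447293 + 0.000040 = 0.549006
B = 1 / 0.549006 = 1.8215
Bₛ = (B − 1)/(n − 1) = (1.8215 − 1)/(4 − 1) = 0.8215/3 = 0.2738

0.27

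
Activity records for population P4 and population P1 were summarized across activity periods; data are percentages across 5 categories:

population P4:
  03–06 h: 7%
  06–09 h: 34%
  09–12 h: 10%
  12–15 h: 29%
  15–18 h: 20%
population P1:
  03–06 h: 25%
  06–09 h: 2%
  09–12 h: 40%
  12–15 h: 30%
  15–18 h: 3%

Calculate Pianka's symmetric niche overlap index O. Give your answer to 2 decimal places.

Convert percentages to proportions (divide by 100).
Σ p₁ᵢp₂ᵢ = 0.0175 + 0.0068 + 0.0400 + 0.0870 + 0.0060 = 0.1573
Σp_1ᵢ² = 0.07² + 0.34² + 0.10² + 0.29² + 0.20² = 0.0049 + 0.1156 + 0.0100 + 0.0841 + 0.0400 = 0.2546
Σp_2ᵢ² = 0.25² + 0.02² + 0.40² + 0.30² + 0.03² = 0.0625 + 0.0004 + 0.1600 + 0.0900 + 0.0009 = 0.3138
O = 0.1573 / √(0.2546 × 0.3138) = 0.1573 / 0.28265 = 0.5565

0.56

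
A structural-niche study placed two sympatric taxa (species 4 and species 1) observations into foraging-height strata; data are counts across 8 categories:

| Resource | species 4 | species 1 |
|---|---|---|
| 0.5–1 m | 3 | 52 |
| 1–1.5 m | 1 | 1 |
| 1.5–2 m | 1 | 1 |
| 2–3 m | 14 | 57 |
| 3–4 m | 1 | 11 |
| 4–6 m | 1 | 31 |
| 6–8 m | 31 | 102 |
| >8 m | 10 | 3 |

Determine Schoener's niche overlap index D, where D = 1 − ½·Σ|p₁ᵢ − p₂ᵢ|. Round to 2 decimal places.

0.72

Proportions for species 4 (n=62): 3/62=0.0484, 1/62=0.0161, 1/62=0.0161, 14/62=0.2258, 1/62=0.0161, 1/62=0.0161, 31/62=0.5000, 10/62=0.1613
Proportions for species 1 (n=258): 52/258=0.2016, 1/258=0.0039, 1/258=0.0039, 57/258=0.2209, 11/258=0.0426, 31/258=0.1202, 102/258=0.3953, 3/258=0.0116
Σ|p₁ᵢ − p₂ᵢ| = 0.1532 + 0.0122 + 0.0122 + 0.0049 + 0.0265 + 0.1041 + 0.1047 + 0.1497 = 0.5675
D = 1 − ½ × 0.5675 = 1 − 0.28375 = 0.71625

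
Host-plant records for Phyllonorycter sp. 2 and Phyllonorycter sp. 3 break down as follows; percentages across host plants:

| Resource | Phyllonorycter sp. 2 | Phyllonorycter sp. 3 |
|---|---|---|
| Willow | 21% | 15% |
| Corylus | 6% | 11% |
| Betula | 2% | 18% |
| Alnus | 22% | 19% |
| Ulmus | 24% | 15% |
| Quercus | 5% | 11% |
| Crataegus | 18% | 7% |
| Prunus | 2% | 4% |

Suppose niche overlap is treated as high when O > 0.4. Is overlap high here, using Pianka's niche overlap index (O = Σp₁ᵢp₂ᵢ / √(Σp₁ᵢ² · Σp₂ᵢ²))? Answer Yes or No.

Yes

Convert percentages to proportions (divide by 100).
Σ p₁ᵢp₂ᵢ = 0.0315 + 0.0066 + 0.0036 + 0.0418 + 0.0360 + 0.0055 + 0.0126 + 0.0008 = 0.1384
Σp_1ᵢ² = 0.21² + 0.06² + 0.02² + 0.22² + 0.24² + 0.05² + 0.18² + 0.02² = 0.0441 + 0.0036 + 0.0004 + 0.0484 + 0.0576 + 0.0025 + 0.0324 + 0.0004 = 0.1894
Σp_2ᵢ² = 0.15² + 0.11² + 0.18² + 0.19² + 0.15² + 0.11² + 0.07² + 0.04² = 0.0225 + 0.0121 + 0.0324 + 0.0361 + 0.0225 + 0.0121 + 0.0049 + 0.0016 = 0.1442
O = 0.1384 / √(0.1894 × 0.1442) = 0.1384 / 0.16526 = 0.8375
O = 0.8375 > 0.4 → Yes.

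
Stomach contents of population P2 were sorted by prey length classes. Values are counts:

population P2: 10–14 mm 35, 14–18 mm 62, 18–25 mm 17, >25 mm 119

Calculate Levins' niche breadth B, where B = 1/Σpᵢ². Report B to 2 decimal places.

2.78

Proportions for population P2 (n=233): 35/233=0.1502, 62/233=0.2661, 17/233=0.0730, 119/233=0.5107
Σpᵢ² = 0.1502² + 0.2661² + 0.0730² + 0.5107² = 0.022560 + 0.070809 + 0.005329 + 0.260814 = 0.359512
B = 1 / 0.359512 = 2.7815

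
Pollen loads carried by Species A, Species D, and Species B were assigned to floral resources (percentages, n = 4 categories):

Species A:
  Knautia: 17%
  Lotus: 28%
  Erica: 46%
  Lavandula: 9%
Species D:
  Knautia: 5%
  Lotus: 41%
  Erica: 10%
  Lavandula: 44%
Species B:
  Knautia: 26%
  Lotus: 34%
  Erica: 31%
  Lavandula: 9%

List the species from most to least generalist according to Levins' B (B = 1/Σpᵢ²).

Species B > Species A > Species D

Convert percentages to proportions (divide by 100).
Σp_Aᵢ² = 0.17² + 0.28² + 0.46² + 0.09² = 0.0289 + 0.0784 + 0.2116 + 0.0081 = 0.3270
B_A = 1 / 0.3270 = 3.0581
Σp_Dᵢ² = 0.05² + 0.41² + 0.10² + 0.44² = 0.0025 + 0.1681 + 0.0100 + 0.1936 = 0.3742
B_D = 1 / 0.3742 = 2.6724
Σp_Bᵢ² = 0.26² + 0.34² + 0.31² + 0.09² = 0.0676 + 0.1156 + 0.0961 + 0.0081 = 0.2874
B_B = 1 / 0.2874 = 3.4795
Ranking by B (broadest → narrowest): Species B (3.48) > Species A (3.06) > Species D (2.67)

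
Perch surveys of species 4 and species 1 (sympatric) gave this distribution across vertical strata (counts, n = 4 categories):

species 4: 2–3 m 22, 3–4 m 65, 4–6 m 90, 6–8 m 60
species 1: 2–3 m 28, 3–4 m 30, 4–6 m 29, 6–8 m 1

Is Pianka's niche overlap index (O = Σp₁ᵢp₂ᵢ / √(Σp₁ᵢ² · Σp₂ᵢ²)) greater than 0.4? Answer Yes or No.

Yes

Proportions for species 4 (n=237): 22/237=0.0928, 65/237=0.2743, 90/237=0.3797, 60/237=0.2532
Proportions for species 1 (n=88): 28/88=0.3182, 30/88=0.3409, 29/88=0.3295, 1/88=0.0114
Σ p₁ᵢp₂ᵢ = 0.029529 + 0.093509 + 0.125111 + 0.002886 = 0.251035
Σp_1ᵢ² = 0.0928² + 0.2743² + 0.3797² + 0.2532² = 0.008612 + 0.075240 + 0.144172 + 0.064110 = 0.292134
Σp_2ᵢ² = 0.3182² + 0.3409² + 0.3295² + 0.0114² = 0.101251 + 0.116213 + 0.108570 + 0.000130 = 0.326164
O = 0.251035 / √(0.292134 × 0.326164) = 0.251035 / 0.3086804 = 0.8133
O = 0.8133 > 0.4 → Yes.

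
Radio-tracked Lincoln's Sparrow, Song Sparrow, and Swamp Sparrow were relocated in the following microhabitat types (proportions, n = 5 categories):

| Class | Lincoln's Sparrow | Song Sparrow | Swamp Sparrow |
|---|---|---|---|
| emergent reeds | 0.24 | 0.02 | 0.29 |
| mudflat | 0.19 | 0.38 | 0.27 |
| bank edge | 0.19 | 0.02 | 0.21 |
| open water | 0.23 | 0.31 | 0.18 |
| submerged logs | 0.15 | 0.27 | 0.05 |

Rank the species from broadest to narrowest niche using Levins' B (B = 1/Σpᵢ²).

Lincoln's Sparrow > Swamp Sparrow > Song Sparrow

Σp_Lincᵢ² = 0.24² + 0.19² + 0.19² + 0.23² + 0.15² = 0.0576 + 0.0361 + 0.0361 + 0.0529 + 0.0225 = 0.2052
B_Linc = 1 / 0.2052 = 4.8733
Σp_Songᵢ² = 0.02² + 0.38² + 0.02² + 0.31² + 0.27² = 0.0004 + 0.1444 + 0.0004 + 0.0961 + 0.0729 = 0.3142
B_Song = 1 / 0.3142 = 3.1827
Σp_Swamᵢ² = 0.29² + 0.27² + 0.21² + 0.18² + 0.05² = 0.0841 + 0.0729 + 0.0441 + 0.0324 + 0.0025 = 0.2360
B_Swam = 1 / 0.2360 = 4.2373
Ranking by B (broadest → narrowest): Lincoln's Sparrow (4.87) > Swamp Sparrow (4.24) > Song Sparrow (3.18)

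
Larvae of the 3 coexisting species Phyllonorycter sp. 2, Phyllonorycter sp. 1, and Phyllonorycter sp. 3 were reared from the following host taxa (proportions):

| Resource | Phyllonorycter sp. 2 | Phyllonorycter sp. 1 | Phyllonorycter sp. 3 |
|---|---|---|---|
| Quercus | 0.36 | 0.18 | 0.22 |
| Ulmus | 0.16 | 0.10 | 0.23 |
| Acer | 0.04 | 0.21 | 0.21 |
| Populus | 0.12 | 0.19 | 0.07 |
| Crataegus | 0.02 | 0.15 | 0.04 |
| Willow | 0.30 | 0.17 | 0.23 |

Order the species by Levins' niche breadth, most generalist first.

Phyllonorycter sp. 1 > Phyllonorycter sp. 3 > Phyllonorycter sp. 2

Σp_2ᵢ² = 0.36² + 0.16² + 0.04² + 0.12² + 0.02² + 0.30² = 0.1296 + 0.0256 + 0.0016 + 0.0144 + 0.0004 + 0.0900 = 0.2616
B_2 = 1 / 0.2616 = 3.8226
Σp_1ᵢ² = 0.18² + 0.10² + 0.21² + 0.19² + 0.15² + 0.17² = 0.0324 + 0.0100 + 0.0441 + 0.0361 + 0.0225 + 0.0289 = 0.1740
B_1 = 1 / 0.1740 = 5.7471
Σp_3ᵢ² = 0.22² + 0.23² + 0.21² + 0.07² + 0.04² + 0.23² = 0.0484 + 0.0529 + 0.0441 + 0.0049 + 0.0016 + 0.0529 = 0.2048
B_3 = 1 / 0.2048 = 4.8828
Ranking by B (broadest → narrowest): Phyllonorycter sp. 1 (5.75) > Phyllonorycter sp. 3 (4.88) > Phyllonorycter sp. 2 (3.82)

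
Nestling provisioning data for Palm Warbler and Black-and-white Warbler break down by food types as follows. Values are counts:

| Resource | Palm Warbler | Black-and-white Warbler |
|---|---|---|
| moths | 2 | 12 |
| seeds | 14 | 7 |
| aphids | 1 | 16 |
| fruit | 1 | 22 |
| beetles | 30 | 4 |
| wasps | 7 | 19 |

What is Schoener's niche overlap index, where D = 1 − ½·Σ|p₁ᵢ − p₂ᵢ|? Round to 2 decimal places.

0.34

Proportions for Palm Warbler (n=55): 2/55=0.0364, 14/55=0.2545, 1/55=0.0182, 1/55=0.0182, 30/55=0.5455, 7/55=0.1273
Proportions for Black-and-white Warbler (n=80): 12/80=0.1500, 7/80=0.0875, 16/80=0.2000, 22/80=0.2750, 4/80=0.0500, 19/80=0.2375
Σ|p₁ᵢ − p₂ᵢ| = 0.1136 + 0.1670 + 0.1818 + 0.2568 + 0.4955 + 0.1102 = 1.3249
D = 1 − ½ × 1.3249 = 1 − 0.66245 = 0.33755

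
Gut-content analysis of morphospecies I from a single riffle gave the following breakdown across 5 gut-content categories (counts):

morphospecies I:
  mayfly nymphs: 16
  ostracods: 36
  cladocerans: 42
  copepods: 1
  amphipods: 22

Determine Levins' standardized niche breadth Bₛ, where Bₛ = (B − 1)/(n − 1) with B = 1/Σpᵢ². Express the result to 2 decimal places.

Proportions for morphospecies I (n=117): 16/117=0.1368, 36/117=0.3077, 42/117=0.3590, 1/117=0.0085, 22/117=0.1880
Σpᵢ² = 0.1368² + 0.3077² + 0.3590² + 0.0085² + 0.1880² = 0.018714 + 0.094679 + 0.128881 + 0.000072 + 0.035344 = 0.277690
B = 1 / 0.277690 = 3.6011
Bₛ = (B − 1)/(n − 1) = (3.6011 − 1)/(5 − 1) = 2.6011/4 = 0.6503

0.65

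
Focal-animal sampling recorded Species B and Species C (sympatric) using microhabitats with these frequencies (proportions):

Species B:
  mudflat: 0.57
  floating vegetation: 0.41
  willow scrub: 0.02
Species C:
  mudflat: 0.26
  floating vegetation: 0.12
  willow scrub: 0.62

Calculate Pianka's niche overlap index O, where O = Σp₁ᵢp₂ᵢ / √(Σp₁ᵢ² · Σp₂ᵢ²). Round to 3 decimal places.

0.437

Σ p₁ᵢp₂ᵢ = 0.1482 + 0.0492 + 0.0124 = 0.2098
Σp_1ᵢ² = 0.57² + 0.41² + 0.02² = 0.3249 + 0.1681 + 0.0004 = 0.4934
Σp_2ᵢ² = 0.26² + 0.12² + 0.62² = 0.0676 + 0.0144 + 0.3844 = 0.4664
O = 0.2098 / √(0.4934 × 0.4664) = 0.2098 / 0.479710 = 0.43735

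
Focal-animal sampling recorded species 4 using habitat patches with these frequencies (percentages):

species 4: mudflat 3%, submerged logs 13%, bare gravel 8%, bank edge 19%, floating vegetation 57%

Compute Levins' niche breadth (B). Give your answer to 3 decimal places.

Convert percentages to proportions (divide by 100).
Σpᵢ² = 0.03² + 0.13² + 0.08² + 0.19² + 0.57² = 0.0009 + 0.0169 + 0.0064 + 0.0361 + 0.3249 = 0.3852
B = 1 / 0.3852 = 2.59605

2.596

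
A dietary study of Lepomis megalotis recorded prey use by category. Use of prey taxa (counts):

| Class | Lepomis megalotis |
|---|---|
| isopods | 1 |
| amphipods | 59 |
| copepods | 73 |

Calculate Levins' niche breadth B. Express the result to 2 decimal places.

2.01

Proportions for Lepomis megalotis (n=133): 1/133=0.0075, 59/133=0.4436, 73/133=0.5489
Σpᵢ² = 0.0075² + 0.4436² + 0.5489² = 0.000056 + 0.196781 + 0.301291 = 0.498128
B = 1 / 0.498128 = 2.0075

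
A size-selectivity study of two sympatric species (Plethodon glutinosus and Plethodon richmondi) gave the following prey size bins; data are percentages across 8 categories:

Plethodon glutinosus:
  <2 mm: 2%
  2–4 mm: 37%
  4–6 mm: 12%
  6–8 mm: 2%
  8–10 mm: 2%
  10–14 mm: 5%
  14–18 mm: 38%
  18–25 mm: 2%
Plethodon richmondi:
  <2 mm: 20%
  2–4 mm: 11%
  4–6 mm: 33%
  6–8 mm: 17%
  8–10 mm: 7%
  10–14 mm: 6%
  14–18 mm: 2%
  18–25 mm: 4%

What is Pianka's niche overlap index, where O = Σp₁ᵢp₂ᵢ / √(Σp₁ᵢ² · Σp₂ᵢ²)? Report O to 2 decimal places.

0.41

Convert percentages to proportions (divide by 100).
Σ p₁ᵢp₂ᵢ = 0.0040 + 0.0407 + 0.0396 + 0.0034 + 0.0014 + 0.0030 + 0.0076 + 0.0008 = 0.1005
Σp_1ᵢ² = 0.02² + 0.37² + 0.12² + 0.02² + 0.02² + 0.05² + 0.38² + 0.02² = 0.0004 + 0.1369 + 0.0144 + 0.0004 + 0.0004 + 0.0025 + 0.1444 + 0.0004 = 0.2998
Σp_2ᵢ² = 0.20² + 0.11² + 0.33² + 0.17² + 0.07² + 0.06² + 0.02² + 0.04² = 0.0400 + 0.0121 + 0.1089 + 0.0289 + 0.0049 + 0.0036 + 0.0004 + 0.0016 = 0.2004
O = 0.1005 / √(0.2998 × 0.2004) = 0.1005 / 0.24511 = 0.4100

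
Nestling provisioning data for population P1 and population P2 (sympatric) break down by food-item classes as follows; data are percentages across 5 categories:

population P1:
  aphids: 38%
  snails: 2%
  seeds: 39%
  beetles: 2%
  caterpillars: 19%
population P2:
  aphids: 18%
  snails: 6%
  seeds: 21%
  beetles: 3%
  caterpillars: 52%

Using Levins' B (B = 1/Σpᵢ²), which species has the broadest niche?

Convert percentages to proportions (divide by 100).
Σp_P1ᵢ² = 0.38² + 0.02² + 0.39² + 0.02² + 0.19² = 0.1444 + 0.0004 + 0.1521 + 0.0004 + 0.0361 = 0.3334
B_P1 = 1 / 0.3334 = 2.9994
Σp_P2ᵢ² = 0.18² + 0.06² + 0.21² + 0.03² + 0.52² = 0.0324 + 0.0036 + 0.0441 + 0.0009 + 0.2704 = 0.3514
B_P2 = 1 / 0.3514 = 2.8458
Highest B → broadest niche (most generalist): population P1 (B = 3.00).

population P1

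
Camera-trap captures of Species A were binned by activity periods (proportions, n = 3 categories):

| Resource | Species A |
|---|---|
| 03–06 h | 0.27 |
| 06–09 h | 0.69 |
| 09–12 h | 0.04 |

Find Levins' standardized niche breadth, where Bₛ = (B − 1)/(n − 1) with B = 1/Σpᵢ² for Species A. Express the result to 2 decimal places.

Σpᵢ² = 0.27² + 0.69² + 0.04² = 0.0729 + 0.4761 + 0.0016 = 0.5506
B = 1 / 0.5506 = 1.8162
Bₛ = (B − 1)/(n − 1) = (1.8162 − 1)/(3 − 1) = 0.8162/2 = 0.4081

0.41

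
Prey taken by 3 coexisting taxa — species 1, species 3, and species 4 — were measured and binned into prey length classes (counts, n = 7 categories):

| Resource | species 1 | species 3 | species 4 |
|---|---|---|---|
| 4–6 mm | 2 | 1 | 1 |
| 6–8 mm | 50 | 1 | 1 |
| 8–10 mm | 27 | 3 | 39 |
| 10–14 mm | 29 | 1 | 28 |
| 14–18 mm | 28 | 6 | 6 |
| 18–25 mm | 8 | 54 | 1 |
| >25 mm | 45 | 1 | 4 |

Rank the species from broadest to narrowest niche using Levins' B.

species 1 > species 4 > species 3

Proportions for species 1 (n=189): 2/189=0.0106, 50/189=0.2646, 27/189=0.1429, 29/189=0.1534, 28/189=0.1481, 8/189=0.0423, 45/189=0.2381
Proportions for species 3 (n=67): 1/67=0.0149, 1/67=0.0149, 3/67=0.0448, 1/67=0.0149, 6/67=0.0896, 54/67=0.8060, 1/67=0.0149
Proportions for species 4 (n=80): 1/80=0.0125, 1/80=0.0125, 39/80=0.4875, 28/80=0.3500, 6/80=0.0750, 1/80=0.0125, 4/80=0.0500
Σp_1ᵢ² = 0.0106² + 0.2646² + 0.1429² + 0.1534² + 0.1481² + 0.0423² + 0.2381² = 0.000112 + 0.070013 + 0.020420 + 0.023532 + 0.021934 + 0.001789 + 0.056692 = 0.194492
B_1 = 1 / 0.194492 = 5.1416
Σp_3ᵢ² = 0.0149² + 0.0149² + 0.0448² + 0.0149² + 0.0896² + 0.8060² + 0.0149² = 0.000222 + 0.000222 + 0.002007 + 0.000222 + 0.008028 + 0.649636 + 0.000222 = 0.660559
B_3 = 1 / 0.660559 = 1.5139
Σp_4ᵢ² = 0.0125² + 0.0125² + 0.4875² + 0.3500² + 0.0750² + 0.0125² + 0.0500² = 0.000156 + 0.000156 + 0.237656 + 0.122500 + 0.005625 + 0.000156 + 0.002500 = 0.368749
B_4 = 1 / 0.368749 = 2.7119
Ranking by B (broadest → narrowest): species 1 (5.14) > species 4 (2.71) > species 3 (1.51)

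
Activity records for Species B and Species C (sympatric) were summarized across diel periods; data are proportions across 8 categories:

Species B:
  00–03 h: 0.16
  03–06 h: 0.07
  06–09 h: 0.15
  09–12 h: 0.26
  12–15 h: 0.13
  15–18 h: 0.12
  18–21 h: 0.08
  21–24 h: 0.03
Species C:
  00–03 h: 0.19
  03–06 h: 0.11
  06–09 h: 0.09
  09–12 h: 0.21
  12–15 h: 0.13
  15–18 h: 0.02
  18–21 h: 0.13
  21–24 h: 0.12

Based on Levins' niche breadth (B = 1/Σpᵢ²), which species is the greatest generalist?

Σp_Bᵢ² = 0.16² + 0.07² + 0.15² + 0.26² + 0.13² + 0.12² + 0.08² + 0.03² = 0.0256 + 0.0049 + 0.0225 + 0.0676 + 0.0169 + 0.0144 + 0.0064 + 0.0009 = 0.1592
B_B = 1 / 0.1592 = 6.2814
Σp_Cᵢ² = 0.19² + 0.11² + 0.09² + 0.21² + 0.13² + 0.02² + 0.13² + 0.12² = 0.0361 + 0.0121 + 0.0081 + 0.0441 + 0.0169 + 0.0004 + 0.0169 + 0.0144 = 0.1490
B_C = 1 / 0.1490 = 6.7114
Highest B → broadest niche (most generalist): Species C (B = 6.71).

Species C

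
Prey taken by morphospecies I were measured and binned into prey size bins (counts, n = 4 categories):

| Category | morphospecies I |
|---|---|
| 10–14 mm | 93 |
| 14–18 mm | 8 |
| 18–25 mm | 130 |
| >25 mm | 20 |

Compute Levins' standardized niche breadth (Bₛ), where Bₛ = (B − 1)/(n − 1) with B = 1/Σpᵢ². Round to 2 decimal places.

0.47

Proportions for morphospecies I (n=251): 93/251=0.3705, 8/251=0.0319, 130/251=0.5179, 20/251=0.0797
Σpᵢ² = 0.3705² + 0.0319² + 0.5179² + 0.0797² = 0.137270 + 0.001018 + 0.268220 + 0.006352 = 0.412860
B = 1 / 0.412860 = 2.4221
Bₛ = (B − 1)/(n − 1) = (2.4221 − 1)/(4 − 1) = 1.4221/3 = 0.4740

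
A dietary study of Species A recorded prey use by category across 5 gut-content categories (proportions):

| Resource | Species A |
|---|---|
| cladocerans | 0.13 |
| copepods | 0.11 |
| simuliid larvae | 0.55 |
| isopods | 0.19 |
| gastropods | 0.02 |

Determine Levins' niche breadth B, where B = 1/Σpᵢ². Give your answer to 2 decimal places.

2.72

Σpᵢ² = 0.13² + 0.11² + 0.55² + 0.19² + 0.02² = 0.0169 + 0.0121 + 0.3025 + 0.0361 + 0.0004 = 0.3680
B = 1 / 0.3680 = 2.7174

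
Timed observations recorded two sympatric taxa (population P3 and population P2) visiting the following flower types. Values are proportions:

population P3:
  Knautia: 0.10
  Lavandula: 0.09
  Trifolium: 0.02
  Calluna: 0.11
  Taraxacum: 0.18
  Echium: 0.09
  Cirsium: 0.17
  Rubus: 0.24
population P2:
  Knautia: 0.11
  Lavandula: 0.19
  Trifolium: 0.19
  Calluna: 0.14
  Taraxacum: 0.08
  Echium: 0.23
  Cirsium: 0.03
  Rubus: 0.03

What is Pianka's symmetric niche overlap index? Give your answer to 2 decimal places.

Σ p₁ᵢp₂ᵢ = 0.0110 + 0.0171 + 0.0038 + 0.0154 + 0.0144 + 0.0207 + 0.0051 + 0.0072 = 0.0947
Σp_1ᵢ² = 0.10² + 0.09² + 0.02² + 0.11² + 0.18² + 0.09² + 0.17² + 0.24² = 0.0100 + 0.0081 + 0.0004 + 0.0121 + 0.0324 + 0.0081 + 0.0289 + 0.0576 = 0.1576
Σp_2ᵢ² = 0.11² + 0.19² + 0.19² + 0.14² + 0.08² + 0.23² + 0.03² + 0.03² = 0.0121 + 0.0361 + 0.0361 + 0.0196 + 0.0064 + 0.0529 + 0.0009 + 0.0009 = 0.1650
O = 0.0947 / √(0.1576 × 0.1650) = 0.0947 / 0.16126 = 0.5873

0.59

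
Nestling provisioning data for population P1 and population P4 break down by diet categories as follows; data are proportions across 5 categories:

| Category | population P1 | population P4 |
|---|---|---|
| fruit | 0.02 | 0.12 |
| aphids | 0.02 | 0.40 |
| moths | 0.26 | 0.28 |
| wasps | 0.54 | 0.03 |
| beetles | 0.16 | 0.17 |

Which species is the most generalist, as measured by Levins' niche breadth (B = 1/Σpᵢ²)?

population P4

Σp_P1ᵢ² = 0.02² + 0.02² + 0.26² + 0.54² + 0.16² = 0.0004 + 0.0004 + 0.0676 + 0.2916 + 0.0256 = 0.3856
B_P1 = 1 / 0.3856 = 2.5934
Σp_P4ᵢ² = 0.12² + 0.40² + 0.28² + 0.03² + 0.17² = 0.0144 + 0.1600 + 0.0784 + 0.0009 + 0.0289 = 0.2826
B_P4 = 1 / 0.2826 = 3.5386
Highest B → broadest niche (most generalist): population P4 (B = 3.54).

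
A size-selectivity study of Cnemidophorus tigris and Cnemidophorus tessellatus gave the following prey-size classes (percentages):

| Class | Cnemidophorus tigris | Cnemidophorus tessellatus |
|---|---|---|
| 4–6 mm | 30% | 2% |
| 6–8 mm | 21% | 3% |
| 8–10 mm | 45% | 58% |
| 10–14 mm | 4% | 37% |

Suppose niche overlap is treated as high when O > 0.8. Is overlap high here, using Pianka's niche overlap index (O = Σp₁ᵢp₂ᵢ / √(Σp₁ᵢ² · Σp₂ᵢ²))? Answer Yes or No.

No

Convert percentages to proportions (divide by 100).
Σ p₁ᵢp₂ᵢ = 0.0060 + 0.0063 + 0.2610 + 0.0148 = 0.2881
Σp_1ᵢ² = 0.30² + 0.21² + 0.45² + 0.04² = 0.0900 + 0.0441 + 0.2025 + 0.0016 = 0.3382
Σp_2ᵢ² = 0.02² + 0.03² + 0.58² + 0.37² = 0.0004 + 0.0009 + 0.3364 + 0.1369 = 0.4746
O = 0.2881 / √(0.3382 × 0.4746) = 0.2881 / 0.40064 = 0.7191
O = 0.7191 < 0.8 → No.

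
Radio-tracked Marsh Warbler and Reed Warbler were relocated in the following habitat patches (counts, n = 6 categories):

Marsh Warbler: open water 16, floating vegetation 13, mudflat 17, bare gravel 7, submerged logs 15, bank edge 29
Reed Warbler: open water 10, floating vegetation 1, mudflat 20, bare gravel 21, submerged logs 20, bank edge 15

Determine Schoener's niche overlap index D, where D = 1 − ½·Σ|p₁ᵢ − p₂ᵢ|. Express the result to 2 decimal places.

0.70

Proportions for Marsh Warbler (n=97): 16/97=0.1649, 13/97=0.1340, 17/97=0.1753, 7/97=0.0722, 15/97=0.1546, 29/97=0.2990
Proportions for Reed Warbler (n=87): 10/87=0.1149, 1/87=0.0115, 20/87=0.2299, 21/87=0.2414, 20/87=0.2299, 15/87=0.1724
Σ|p₁ᵢ − p₂ᵢ| = 0.0500 + 0.1225 + 0.0546 + 0.1692 + 0.0753 + 0.1266 = 0.5982
D = 1 − ½ × 0.5982 = 1 − 0.29910 = 0.70090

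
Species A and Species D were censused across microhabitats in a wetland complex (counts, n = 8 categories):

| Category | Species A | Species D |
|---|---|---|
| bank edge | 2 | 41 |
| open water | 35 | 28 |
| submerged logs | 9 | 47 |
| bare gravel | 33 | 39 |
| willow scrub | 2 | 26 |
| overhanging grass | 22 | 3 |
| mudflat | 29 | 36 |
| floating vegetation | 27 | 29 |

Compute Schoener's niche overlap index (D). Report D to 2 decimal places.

Proportions for Species A (n=159): 2/159=0.0126, 35/159=0.2201, 9/159=0.0566, 33/159=0.2075, 2/159=0.0126, 22/159=0.1384, 29/159=0.1824, 27/159=0.1698
Proportions for Species D (n=249): 41/249=0.1647, 28/249=0.1124, 47/249=0.1888, 39/249=0.1566, 26/249=0.1044, 3/249=0.0120, 36/249=0.1446, 29/249=0.1165
Σ|p₁ᵢ − p₂ᵢ| = 0.1521 + 0.1077 + 0.1322 + 0.0509 + 0.0918 + 0.1264 + 0.0378 + 0.0533 = 0.7522
D = 1 − ½ × 0.7522 = 1 − 0.37610 = 0.62390

0.62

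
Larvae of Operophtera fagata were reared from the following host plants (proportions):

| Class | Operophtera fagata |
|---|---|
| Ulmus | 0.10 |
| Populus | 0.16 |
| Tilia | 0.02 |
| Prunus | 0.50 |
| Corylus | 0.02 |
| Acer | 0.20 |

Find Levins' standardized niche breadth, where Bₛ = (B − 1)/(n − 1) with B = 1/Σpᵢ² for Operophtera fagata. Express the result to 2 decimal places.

Σpᵢ² = 0.10² + 0.16² + 0.02² + 0.50² + 0.02² + 0.20² = 0.0100 + 0.0256 + 0.0004 + 0.2500 + 0.0004 + 0.0400 = 0.3264
B = 1 / 0.3264 = 3.0637
Bₛ = (B − 1)/(n − 1) = (3.0637 − 1)/(6 − 1) = 2.0637/5 = 0.4127

0.41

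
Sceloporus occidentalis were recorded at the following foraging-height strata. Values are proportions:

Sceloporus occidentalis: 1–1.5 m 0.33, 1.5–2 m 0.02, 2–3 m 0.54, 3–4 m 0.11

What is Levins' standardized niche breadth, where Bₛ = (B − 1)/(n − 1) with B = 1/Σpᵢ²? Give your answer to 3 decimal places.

0.474

Σpᵢ² = 0.33² + 0.02² + 0.54² + 0.11² = 0.1089 + 0.0004 + 0.2916 + 0.0121 = 0.4130
B = 1 / 0.4130 = 2.42131
Bₛ = (B − 1)/(n − 1) = (2.42131 − 1)/(4 − 1) = 1.42131/3 = 0.47377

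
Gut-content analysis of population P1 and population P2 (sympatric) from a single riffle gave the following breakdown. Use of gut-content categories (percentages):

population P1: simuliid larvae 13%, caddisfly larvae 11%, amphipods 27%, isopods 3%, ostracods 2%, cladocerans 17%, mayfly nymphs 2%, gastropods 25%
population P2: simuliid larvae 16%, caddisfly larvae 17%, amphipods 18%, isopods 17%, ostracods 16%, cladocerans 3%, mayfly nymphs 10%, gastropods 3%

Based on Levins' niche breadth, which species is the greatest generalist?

Convert percentages to proportions (divide by 100).
Σp_P1ᵢ² = 0.13² + 0.11² + 0.27² + 0.03² + 0.02² + 0.17² + 0.02² + 0.25² = 0.0169 + 0.0121 + 0.0729 + 0.0009 + 0.0004 + 0.0289 + 0.0004 + 0.0625 = 0.1950
B_P1 = 1 / 0.1950 = 5.1282
Σp_P2ᵢ² = 0.16² + 0.17² + 0.18² + 0.17² + 0.16² + 0.03² + 0.10² + 0.03² = 0.0256 + 0.0289 + 0.0324 + 0.0289 + 0.0256 + 0.0009 + 0.0100 + 0.0009 = 0.1532
B_P2 = 1 / 0.1532 = 6.5274
Highest B → broadest niche (most generalist): population P2 (B = 6.53).

population P2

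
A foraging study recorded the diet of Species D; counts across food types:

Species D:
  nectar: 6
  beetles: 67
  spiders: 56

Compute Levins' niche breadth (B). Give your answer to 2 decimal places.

2.17

Proportions for Species D (n=129): 6/129=0.0465, 67/129=0.5194, 56/129=0.4341
Σpᵢ² = 0.0465² + 0.5194² + 0.4341² = 0.002162 + 0.269776 + 0.188443 = 0.460381
B = 1 / 0.460381 = 2.1721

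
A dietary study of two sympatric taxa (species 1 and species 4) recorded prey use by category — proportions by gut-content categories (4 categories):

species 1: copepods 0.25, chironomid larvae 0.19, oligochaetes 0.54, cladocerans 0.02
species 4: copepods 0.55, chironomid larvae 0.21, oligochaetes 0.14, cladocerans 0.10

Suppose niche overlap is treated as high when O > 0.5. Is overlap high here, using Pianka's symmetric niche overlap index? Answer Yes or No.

Yes

Σ p₁ᵢp₂ᵢ = 0.1375 + 0.0399 + 0.0756 + 0.0020 = 0.2550
Σp_1ᵢ² = 0.25² + 0.19² + 0.54² + 0.02² = 0.0625 + 0.0361 + 0.2916 + 0.0004 = 0.3906
Σp_2ᵢ² = 0.55² + 0.21² + 0.14² + 0.10² = 0.3025 + 0.0441 + 0.0196 + 0.0100 = 0.3762
O = 0.2550 / √(0.3906 × 0.3762) = 0.2550 / 0.38333 = 0.6652
O = 0.6652 > 0.5 → Yes.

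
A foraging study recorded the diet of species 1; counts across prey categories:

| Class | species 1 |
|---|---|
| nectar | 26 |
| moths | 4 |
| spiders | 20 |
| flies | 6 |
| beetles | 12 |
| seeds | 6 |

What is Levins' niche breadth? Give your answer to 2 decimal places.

Proportions for species 1 (n=74): 26/74=0.3514, 4/74=0.0541, 20/74=0.2703, 6/74=0.0811, 12/74=0.1622, 6/74=0.0811
Σpᵢ² = 0.3514² + 0.0541² + 0.2703² + 0.0811² + 0.1622² + 0.0811² = 0.123482 + 0.002927 + 0.073062 + 0.006577 + 0.026309 + 0.006577 = 0.238934
B = 1 / 0.238934 = 4.1853

4.19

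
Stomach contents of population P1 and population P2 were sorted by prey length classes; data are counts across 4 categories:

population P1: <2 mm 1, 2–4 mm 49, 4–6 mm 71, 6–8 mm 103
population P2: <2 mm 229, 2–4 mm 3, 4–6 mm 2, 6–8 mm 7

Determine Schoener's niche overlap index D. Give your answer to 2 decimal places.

0.05

Proportions for population P1 (n=224): 1/224=0.0045, 49/224=0.2188, 71/224=0.3170, 103/224=0.4598
Proportions for population P2 (n=241): 229/241=0.9502, 3/241=0.0124, 2/241=0.0083, 7/241=0.0290
Σ|p₁ᵢ − p₂ᵢ| = 0.9457 + 0.2064 + 0.3087 + 0.4308 = 1.8916
D = 1 − ½ × 1.8916 = 1 − 0.94580 = 0.05420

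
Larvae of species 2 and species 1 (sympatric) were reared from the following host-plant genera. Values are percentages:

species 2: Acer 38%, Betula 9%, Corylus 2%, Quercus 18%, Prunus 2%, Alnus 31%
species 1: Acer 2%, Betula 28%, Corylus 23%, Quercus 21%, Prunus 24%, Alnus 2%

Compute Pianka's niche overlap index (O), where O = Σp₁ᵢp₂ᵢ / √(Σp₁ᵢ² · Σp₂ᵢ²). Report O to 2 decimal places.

Convert percentages to proportions (divide by 100).
Σ p₁ᵢp₂ᵢ = 0.0076 + 0.0252 + 0.0046 + 0.0378 + 0.0048 + 0.0062 = 0.0862
Σp_1ᵢ² = 0.38² + 0.09² + 0.02² + 0.18² + 0.02² + 0.31² = 0.1444 + 0.0081 + 0.0004 + 0.0324 + 0.0004 + 0.0961 = 0.2818
Σp_2ᵢ² = 0.02² + 0.28² + 0.23² + 0.21² + 0.24² + 0.02² = 0.0004 + 0.0784 + 0.0529 + 0.0441 + 0.0576 + 0.0004 = 0.2338
O = 0.0862 / √(0.2818 × 0.2338) = 0.0862 / 0.25668 = 0.3358

0.34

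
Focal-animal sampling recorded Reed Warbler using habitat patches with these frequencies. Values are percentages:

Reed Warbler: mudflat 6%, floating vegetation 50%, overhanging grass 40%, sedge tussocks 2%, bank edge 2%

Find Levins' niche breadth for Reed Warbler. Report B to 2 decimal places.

Convert percentages to proportions (divide by 100).
Σpᵢ² = 0.06² + 0.50² + 0.40² + 0.02² + 0.02² = 0.0036 + 0.2500 + 0.1600 + 0.0004 + 0.0004 = 0.4144
B = 1 / 0.4144 = 2.4131

2.41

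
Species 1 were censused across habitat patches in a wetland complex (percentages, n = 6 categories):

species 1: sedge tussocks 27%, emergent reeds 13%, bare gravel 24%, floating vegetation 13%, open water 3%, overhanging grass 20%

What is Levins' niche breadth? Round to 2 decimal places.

Convert percentages to proportions (divide by 100).
Σpᵢ² = 0.27² + 0.13² + 0.24² + 0.13² + 0.03² + 0.20² = 0.0729 + 0.0169 + 0.0576 + 0.0169 + 0.0009 + 0.0400 = 0.2052
B = 1 / 0.2052 = 4.8733

4.87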